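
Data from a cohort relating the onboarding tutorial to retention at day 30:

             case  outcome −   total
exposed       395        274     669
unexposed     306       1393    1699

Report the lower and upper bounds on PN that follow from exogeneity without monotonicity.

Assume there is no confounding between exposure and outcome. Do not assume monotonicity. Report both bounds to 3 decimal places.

0.695 ≤ PN ≤ 1.000

p₁ = P(outcome | exposed) = 395/669 = 0.59043
p₀ = P(outcome | unexposed) = 306/1699 = 0.18011
Under exogeneity alone the bounds on PN are max{0,(p₁−p₀)/p₁} ≤ PN ≤ min{1,(1−p₀)/p₁}.
  lower = (p₁ − p₀)/p₁ = 0.41033 / 0.59043 ≈ 0.6950
  upper = min{1, (1 − p₀)/p₁} = 0.81989 / 0.59043 ≈ 1.3886 → capped at 1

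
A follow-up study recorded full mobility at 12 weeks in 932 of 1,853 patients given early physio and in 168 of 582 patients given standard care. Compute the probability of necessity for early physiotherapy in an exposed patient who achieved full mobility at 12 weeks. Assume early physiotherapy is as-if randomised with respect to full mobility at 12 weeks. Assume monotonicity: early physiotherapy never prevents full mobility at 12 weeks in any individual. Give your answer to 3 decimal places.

PN ≈ 0.426

p₁ = P(outcome | exposed) = 932/1853 = 0.50297
p₀ = P(outcome | unexposed) = 168/582 = 0.28866
Under exogeneity and monotonicity, PN = (p₁ − p₀) / p₁.
PN = (0.50297 − 0.28866) / 0.50297 = 0.21431 / 0.50297 ≈ 0.4261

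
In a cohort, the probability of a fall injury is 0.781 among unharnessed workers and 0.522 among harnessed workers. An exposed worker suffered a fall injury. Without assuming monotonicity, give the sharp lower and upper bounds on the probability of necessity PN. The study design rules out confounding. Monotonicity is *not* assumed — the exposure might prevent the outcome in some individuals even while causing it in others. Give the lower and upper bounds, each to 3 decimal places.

0.332 ≤ PN ≤ 0.612

Let p₁ = 0.781, p₀ = 0.522.
Under exogeneity alone the bounds on PN are max{0,(p₁−p₀)/p₁} ≤ PN ≤ min{1,(1−p₀)/p₁}.
  lower = (p₁ − p₀)/p₁ = 0.259 / 0.781 ≈ 0.3316
  upper = min{1, (1 − p₀)/p₁} = 0.478 / 0.781 ≈ 0.6120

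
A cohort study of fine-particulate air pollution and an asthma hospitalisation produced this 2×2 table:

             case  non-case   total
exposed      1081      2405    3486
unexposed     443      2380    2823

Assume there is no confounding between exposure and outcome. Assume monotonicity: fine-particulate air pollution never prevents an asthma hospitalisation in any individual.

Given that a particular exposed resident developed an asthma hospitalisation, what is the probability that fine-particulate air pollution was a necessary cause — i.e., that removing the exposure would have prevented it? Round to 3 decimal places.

PN ≈ 0.494

p₁ = P(outcome | exposed) = 1081/3486 = 0.3101
p₀ = P(outcome | unexposed) = 443/2823 = 0.15693
Under exogeneity and monotonicity, PN = (p₁ − p₀) / p₁.
PN = (0.3101 − 0.15693) / 0.3101 = 0.15317 / 0.3101 ≈ 0.4939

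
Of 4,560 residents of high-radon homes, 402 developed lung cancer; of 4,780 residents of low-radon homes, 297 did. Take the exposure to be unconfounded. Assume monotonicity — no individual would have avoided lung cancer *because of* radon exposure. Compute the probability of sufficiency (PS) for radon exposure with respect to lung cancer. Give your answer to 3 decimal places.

PS ≈ 0.028

p₁ = P(outcome | exposed) = 402/4560 = 0.088158
p₀ = P(outcome | unexposed) = 297/4780 = 0.062134
Under exogeneity and monotonicity, PS = (p₁ − p₀) / (1 − p₀).
PS = (0.088158 − 0.062134) / (1 − 0.062134) = 0.026024 / 0.93787 ≈ 0.0277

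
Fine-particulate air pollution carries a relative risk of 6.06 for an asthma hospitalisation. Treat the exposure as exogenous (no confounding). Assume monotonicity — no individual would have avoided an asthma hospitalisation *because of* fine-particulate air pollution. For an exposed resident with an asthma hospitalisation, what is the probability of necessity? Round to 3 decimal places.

PN ≈ 0.835

Under exogeneity and monotonicity, PN = (RR − 1) / RR = 1 − 1/RR.
PN = (6.06 − 1) / 6.06 = 5.06 / 6.06 ≈ 0.8350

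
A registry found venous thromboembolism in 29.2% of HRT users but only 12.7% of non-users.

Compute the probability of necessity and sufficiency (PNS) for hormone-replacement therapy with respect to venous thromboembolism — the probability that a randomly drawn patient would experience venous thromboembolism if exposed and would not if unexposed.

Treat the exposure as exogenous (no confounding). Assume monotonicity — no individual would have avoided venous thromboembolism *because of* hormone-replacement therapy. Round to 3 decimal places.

PNS ≈ 0.165

p₁ = 0.292, p₀ = 0.127.
Under exogeneity and monotonicity, PNS = p₁ − p₀.
PNS = 0.292 − 0.127 = 0.165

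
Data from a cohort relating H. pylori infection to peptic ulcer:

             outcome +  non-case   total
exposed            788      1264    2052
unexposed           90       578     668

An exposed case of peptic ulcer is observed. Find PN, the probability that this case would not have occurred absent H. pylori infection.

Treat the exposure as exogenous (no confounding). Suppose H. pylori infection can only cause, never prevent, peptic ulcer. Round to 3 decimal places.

p₁ = P(outcome | exposed) = 788/2052 = 0.38402
p₀ = P(outcome | unexposed) = 90/668 = 0.13473
Under exogeneity and monotonicity, PN = (p₁ − p₀) / p₁.
PN = (0.38402 − 0.13473) / 0.38402 = 0.24929 / 0.38402 ≈ 0.6492

PN ≈ 0.649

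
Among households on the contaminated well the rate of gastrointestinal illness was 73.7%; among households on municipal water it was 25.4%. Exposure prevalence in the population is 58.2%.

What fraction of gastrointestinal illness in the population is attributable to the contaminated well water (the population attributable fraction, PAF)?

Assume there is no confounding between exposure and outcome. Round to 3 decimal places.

PAF ≈ 0.525

p₁ = 0.737, p₀ = 0.254.
Overall risk P(Y=1) = π·p₁ + (1−π)·p₀ = 0.582×0.737 + 0.418×0.254 = 0.53511.
Under exogeneity, PAF = [P(Y=1) − p₀] / P(Y=1).
PAF = (0.53511 − 0.254) / 0.53511 ≈ 0.5253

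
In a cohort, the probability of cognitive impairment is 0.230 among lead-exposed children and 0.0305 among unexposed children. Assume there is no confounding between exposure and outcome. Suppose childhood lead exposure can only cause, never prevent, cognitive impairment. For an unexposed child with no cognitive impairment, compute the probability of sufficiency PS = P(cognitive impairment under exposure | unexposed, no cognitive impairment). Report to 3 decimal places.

Let p₁ = 0.23, p₀ = 0.0305.
Under exogeneity and monotonicity, PS = (p₁ − p₀) / (1 − p₀).
PS = (0.23 − 0.0305) / (1 − 0.0305) = 0.1995 / 0.9695 ≈ 0.2058

PS ≈ 0.206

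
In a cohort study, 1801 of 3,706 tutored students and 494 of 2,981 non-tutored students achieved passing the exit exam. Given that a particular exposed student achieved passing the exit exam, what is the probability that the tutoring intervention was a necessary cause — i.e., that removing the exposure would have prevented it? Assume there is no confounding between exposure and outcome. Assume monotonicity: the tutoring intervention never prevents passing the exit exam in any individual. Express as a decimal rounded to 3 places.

PN ≈ 0.659

p₁ = P(outcome | exposed) = 1801/3706 = 0.48597
p₀ = P(outcome | unexposed) = 494/2981 = 0.16572
Under exogeneity and monotonicity, PN = (p₁ − p₀) / p₁.
PN = (0.48597 − 0.16572) / 0.48597 = 0.32025 / 0.48597 ≈ 0.6590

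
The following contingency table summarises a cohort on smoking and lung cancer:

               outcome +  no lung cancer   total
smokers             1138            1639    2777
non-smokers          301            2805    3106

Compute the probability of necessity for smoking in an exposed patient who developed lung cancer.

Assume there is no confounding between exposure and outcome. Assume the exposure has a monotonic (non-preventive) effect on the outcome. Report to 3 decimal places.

PN ≈ 0.764

p₁ = P(outcome | exposed) = 1138/2777 = 0.40979
p₀ = P(outcome | unexposed) = 301/3106 = 0.096909
Under exogeneity and monotonicity, PN = (p₁ − p₀)/p₁.
PN = (0.40979 − 0.096909) / 0.40979 ≈ 0.7635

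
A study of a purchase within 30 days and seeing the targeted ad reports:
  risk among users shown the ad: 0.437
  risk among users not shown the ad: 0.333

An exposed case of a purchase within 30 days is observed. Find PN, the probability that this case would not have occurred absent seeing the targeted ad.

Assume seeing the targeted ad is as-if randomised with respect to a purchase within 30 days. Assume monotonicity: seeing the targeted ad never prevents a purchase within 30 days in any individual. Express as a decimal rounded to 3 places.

PN ≈ 0.238

Let p₁ = 0.437, p₀ = 0.333.
Under exogeneity and monotonicity, PN = (p₁ − p₀) / p₁.
PN = (0.437 − 0.333) / 0.437 = 0.104 / 0.437 ≈ 0.2380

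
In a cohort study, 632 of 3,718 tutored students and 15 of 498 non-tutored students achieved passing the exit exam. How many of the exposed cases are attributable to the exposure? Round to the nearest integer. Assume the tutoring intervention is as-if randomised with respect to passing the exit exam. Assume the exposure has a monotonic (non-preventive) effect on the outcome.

p₁ = P(outcome | exposed) = 632/3718 = 0.16998
p₀ = P(outcome | unexposed) = 15/498 = 0.03012
PN = (p₁ − p₀)/p₁ = (0.16998 − 0.03012) / 0.16998 ≈ 0.82280.
Attributable cases ≈ PN × (exposed cases) = 0.82280 × 632 ≈ 520.01.

about 520 cases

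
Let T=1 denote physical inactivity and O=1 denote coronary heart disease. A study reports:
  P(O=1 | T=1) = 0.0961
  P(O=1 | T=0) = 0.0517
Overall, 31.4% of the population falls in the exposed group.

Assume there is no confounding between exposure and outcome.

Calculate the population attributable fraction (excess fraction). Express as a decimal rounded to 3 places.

PAF ≈ 0.212

Let p₁ = 0.0961, p₀ = 0.0517.
Overall risk P(Y=1) = π·p₁ + (1−π)·p₀ = 0.314×0.0961 + 0.686×0.0517 = 0.065642.
Under exogeneity, PAF = [P(Y=1) − p₀] / P(Y=1).
PAF = (0.065642 − 0.0517) / 0.065642 ≈ 0.2124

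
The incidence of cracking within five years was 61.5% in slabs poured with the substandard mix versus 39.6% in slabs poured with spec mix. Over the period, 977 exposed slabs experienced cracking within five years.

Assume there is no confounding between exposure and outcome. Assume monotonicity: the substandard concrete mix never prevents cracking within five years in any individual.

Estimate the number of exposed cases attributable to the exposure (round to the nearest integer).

p₁ = 0.615, p₀ = 0.396.
PN = (p₁ − p₀)/p₁ = (0.615 − 0.396) / 0.615 ≈ 0.35610.
Attributable cases ≈ PN × (exposed cases) = 0.35610 × 977 ≈ 347.91.

about 348 cases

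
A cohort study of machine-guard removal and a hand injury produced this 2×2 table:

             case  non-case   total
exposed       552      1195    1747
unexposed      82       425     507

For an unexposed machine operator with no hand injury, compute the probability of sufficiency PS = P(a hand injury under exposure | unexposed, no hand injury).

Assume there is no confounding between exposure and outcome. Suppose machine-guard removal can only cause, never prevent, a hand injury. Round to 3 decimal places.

p₁ = P(outcome | exposed) = 552/1747 = 0.31597
p₀ = P(outcome | unexposed) = 82/507 = 0.16174
Under exogeneity and monotonicity, PS = (p₁ − p₀) / (1 − p₀).
PS = (0.31597 − 0.16174) / (1 − 0.16174) = 0.15423 / 0.83826 ≈ 0.1840

PS ≈ 0.184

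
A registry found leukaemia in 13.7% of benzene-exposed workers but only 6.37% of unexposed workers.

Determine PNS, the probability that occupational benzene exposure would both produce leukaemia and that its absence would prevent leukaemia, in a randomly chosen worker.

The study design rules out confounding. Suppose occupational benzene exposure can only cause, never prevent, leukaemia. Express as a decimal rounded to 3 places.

PNS ≈ 0.073

p₁ = 0.137, p₀ = 0.0637.
Under exogeneity and monotonicity, PNS = p₁ − p₀.
PNS = 0.137 − 0.0637 = 0.0733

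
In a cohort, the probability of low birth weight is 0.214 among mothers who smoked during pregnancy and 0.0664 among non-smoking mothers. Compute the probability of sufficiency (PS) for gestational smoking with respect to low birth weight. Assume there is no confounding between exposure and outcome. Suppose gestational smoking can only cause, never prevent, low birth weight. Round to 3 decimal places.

PS ≈ 0.158

Let p₁ = 0.214, p₀ = 0.0664.
Under exogeneity and monotonicity, PS = (p₁ − p₀) / (1 − p₀).
PS = (0.214 − 0.0664) / (1 − 0.0664) = 0.1476 / 0.9336 ≈ 0.1581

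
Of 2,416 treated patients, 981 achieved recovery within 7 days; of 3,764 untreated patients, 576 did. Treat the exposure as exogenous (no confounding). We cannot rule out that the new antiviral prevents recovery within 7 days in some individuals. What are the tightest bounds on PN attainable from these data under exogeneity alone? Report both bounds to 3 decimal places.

0.623 ≤ PN ≤ 1.000

p₁ = P(outcome | exposed) = 981/2416 = 0.40604
p₀ = P(outcome | unexposed) = 576/3764 = 0.15303
Under exogeneity alone the bounds on PN are max{0,(p₁−p₀)/p₁} ≤ PN ≤ min{1,(1−p₀)/p₁}.
  lower = (p₁ − p₀)/p₁ = 0.25301 / 0.40604 ≈ 0.6231
  upper = min{1, (1 − p₀)/p₁} = 0.84697 / 0.40604 ≈ 2.0859 → capped at 1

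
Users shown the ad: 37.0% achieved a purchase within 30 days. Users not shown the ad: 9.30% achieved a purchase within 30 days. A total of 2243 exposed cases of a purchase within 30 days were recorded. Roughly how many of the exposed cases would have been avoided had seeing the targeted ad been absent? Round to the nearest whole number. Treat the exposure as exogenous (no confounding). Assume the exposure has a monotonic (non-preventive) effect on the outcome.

p₁ = 0.37, p₀ = 0.093.
PN = (p₁ − p₀)/p₁ = (0.37 − 0.093) / 0.37 ≈ 0.74865.
Attributable cases ≈ PN × (exposed cases) = 0.74865 × 2243 ≈ 1679.22.

about 1679 cases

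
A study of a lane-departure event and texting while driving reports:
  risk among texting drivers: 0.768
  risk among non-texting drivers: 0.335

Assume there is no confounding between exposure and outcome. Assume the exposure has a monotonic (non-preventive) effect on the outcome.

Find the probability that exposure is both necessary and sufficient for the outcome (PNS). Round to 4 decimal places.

PNS ≈ 0.4330

Let p₁ = 0.768, p₀ = 0.335.
Under exogeneity and monotonicity, PNS = p₁ − p₀.
PNS = 0.768 − 0.335 = 0.433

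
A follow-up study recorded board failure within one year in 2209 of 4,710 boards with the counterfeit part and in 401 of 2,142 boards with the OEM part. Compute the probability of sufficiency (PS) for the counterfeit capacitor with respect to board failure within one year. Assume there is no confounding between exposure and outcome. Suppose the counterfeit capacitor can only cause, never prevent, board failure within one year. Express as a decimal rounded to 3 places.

PS ≈ 0.347

p₁ = P(outcome | exposed) = 2209/4710 = 0.469
p₀ = P(outcome | unexposed) = 401/2142 = 0.18721
Under exogeneity and monotonicity, PS = (p₁ − p₀) / (1 − p₀).
PS = (0.469 − 0.18721) / (1 − 0.18721) = 0.28179 / 0.81279 ≈ 0.3467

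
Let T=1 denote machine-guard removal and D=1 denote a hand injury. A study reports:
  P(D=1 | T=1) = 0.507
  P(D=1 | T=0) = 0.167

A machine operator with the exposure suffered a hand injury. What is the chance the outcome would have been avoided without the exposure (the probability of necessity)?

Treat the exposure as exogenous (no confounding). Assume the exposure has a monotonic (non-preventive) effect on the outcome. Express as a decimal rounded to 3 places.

Let p₁ = 0.507, p₀ = 0.167.
Under exogeneity and monotonicity, PN = (p₁ − p₀) / p₁.
PN = (0.507 − 0.167) / 0.507 = 0.34 / 0.507 ≈ 0.6706

PN ≈ 0.671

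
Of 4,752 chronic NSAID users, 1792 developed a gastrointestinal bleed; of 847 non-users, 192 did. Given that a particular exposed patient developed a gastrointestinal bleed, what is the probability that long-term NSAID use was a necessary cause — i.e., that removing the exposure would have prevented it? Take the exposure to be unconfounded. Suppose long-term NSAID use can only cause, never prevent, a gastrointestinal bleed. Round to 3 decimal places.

p₁ = P(outcome | exposed) = 1792/4752 = 0.3771
p₀ = P(outcome | unexposed) = 192/847 = 0.22668
Under exogeneity and monotonicity, PN = (p₁ − p₀) / p₁.
PN = (0.3771 − 0.22668) / 0.3771 = 0.15042 / 0.3771 ≈ 0.3989

PN ≈ 0.399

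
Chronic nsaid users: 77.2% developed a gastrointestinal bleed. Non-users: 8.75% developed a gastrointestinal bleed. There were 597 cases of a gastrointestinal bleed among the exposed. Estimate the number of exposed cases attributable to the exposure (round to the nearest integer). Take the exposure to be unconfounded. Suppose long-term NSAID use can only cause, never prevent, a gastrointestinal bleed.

about 529 cases

p₁ = 0.772, p₀ = 0.0875.
PN = (p₁ − p₀)/p₁ = (0.772 − 0.0875) / 0.772 ≈ 0.88666.
Attributable cases ≈ PN × (exposed cases) = 0.88666 × 597 ≈ 529.33.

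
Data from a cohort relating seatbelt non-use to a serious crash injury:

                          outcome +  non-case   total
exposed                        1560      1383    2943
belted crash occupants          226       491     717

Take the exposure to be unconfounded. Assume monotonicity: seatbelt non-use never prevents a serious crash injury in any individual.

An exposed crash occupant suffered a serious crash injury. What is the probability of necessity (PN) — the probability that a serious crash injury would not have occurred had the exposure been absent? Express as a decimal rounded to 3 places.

PN ≈ 0.405

p₁ = P(outcome | exposed) = 1560/2943 = 0.53007
p₀ = P(outcome | unexposed) = 226/717 = 0.3152
Under exogeneity and monotonicity, PN = (p₁ − p₀)/p₁.
PN = (0.53007 − 0.3152) / 0.53007 ≈ 0.4054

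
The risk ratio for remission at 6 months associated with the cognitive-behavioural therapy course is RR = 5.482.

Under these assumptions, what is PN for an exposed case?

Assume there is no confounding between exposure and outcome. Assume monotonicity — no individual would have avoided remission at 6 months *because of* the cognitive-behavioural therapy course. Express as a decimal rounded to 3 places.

PN ≈ 0.818

Under exogeneity and monotonicity, PN = (RR − 1) / RR = 1 − 1/RR.
PN = (5.482 − 1) / 5.482 = 4.482 / 5.482 ≈ 0.8176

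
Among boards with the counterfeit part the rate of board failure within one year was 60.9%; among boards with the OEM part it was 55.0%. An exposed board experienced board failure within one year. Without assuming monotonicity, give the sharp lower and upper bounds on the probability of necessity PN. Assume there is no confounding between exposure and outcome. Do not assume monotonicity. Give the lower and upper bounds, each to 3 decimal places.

p₁ = 0.609, p₀ = 0.55.
Under exogeneity alone the bounds on PN are max{0,(p₁−p₀)/p₁} ≤ PN ≤ min{1,(1−p₀)/p₁}.
  lower = (p₁ − p₀)/p₁ = 0.059 / 0.609 ≈ 0.0969
  upper = min{1, (1 − p₀)/p₁} = 0.45 / 0.609 ≈ 0.7389

0.097 ≤ PN ≤ 0.739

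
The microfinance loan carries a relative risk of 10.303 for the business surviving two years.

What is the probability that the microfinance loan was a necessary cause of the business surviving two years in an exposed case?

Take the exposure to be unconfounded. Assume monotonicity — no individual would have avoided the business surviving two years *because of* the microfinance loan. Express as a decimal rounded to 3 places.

Under exogeneity and monotonicity, PN = (RR − 1) / RR = 1 − 1/RR.
PN = (10.303 − 1) / 10.303 = 9.303 / 10.303 ≈ 0.9029

PN ≈ 0.903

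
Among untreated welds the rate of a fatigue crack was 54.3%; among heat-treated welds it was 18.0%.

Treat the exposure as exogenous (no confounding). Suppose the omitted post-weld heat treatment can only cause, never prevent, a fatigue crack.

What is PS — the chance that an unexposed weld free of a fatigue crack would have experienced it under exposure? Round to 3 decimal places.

PS ≈ 0.443

p₁ = 0.543, p₀ = 0.18.
Under exogeneity and monotonicity, PS = (p₁ − p₀) / (1 − p₀).
PS = (0.543 − 0.18) / (1 − 0.18) = 0.363 / 0.82 ≈ 0.4427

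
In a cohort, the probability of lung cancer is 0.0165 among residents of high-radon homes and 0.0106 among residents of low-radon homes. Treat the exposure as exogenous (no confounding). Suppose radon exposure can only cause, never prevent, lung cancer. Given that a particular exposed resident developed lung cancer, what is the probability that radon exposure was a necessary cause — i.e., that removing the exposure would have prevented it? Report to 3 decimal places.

Let p₁ = 0.0165, p₀ = 0.0106.
Under exogeneity and monotonicity, PN = (p₁ − p₀) / p₁.
PN = (0.0165 − 0.0106) / 0.0165 = 0.0059 / 0.0165 ≈ 0.3576

PN ≈ 0.358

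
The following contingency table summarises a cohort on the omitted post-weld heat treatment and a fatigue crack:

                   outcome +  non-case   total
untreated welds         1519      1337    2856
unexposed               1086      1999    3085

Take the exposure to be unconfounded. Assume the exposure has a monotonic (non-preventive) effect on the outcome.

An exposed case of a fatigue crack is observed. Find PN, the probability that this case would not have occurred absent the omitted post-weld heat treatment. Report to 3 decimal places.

p₁ = P(outcome | exposed) = 1519/2856 = 0.53186
p₀ = P(outcome | unexposed) = 1086/3085 = 0.35203
Under exogeneity and monotonicity, PN = (p₁ − p₀)/p₁.
PN = (0.53186 − 0.35203) / 0.53186 ≈ 0.3381

PN ≈ 0.338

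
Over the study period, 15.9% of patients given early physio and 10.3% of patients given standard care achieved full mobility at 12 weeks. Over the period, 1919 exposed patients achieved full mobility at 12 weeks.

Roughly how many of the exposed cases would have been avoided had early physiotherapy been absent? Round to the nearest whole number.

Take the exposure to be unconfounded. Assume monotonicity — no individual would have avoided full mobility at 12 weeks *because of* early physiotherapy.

about 676 cases

p₁ = 0.159, p₀ = 0.103.
PN = (p₁ − p₀)/p₁ = (0.159 − 0.103) / 0.159 ≈ 0.35220.
Attributable cases ≈ PN × (exposed cases) = 0.35220 × 1919 ≈ 675.87.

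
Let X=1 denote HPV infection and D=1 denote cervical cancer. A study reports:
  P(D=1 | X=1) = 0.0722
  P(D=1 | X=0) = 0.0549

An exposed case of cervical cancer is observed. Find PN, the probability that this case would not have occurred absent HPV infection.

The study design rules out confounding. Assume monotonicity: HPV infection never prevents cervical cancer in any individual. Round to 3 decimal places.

PN ≈ 0.240

Let p₁ = 0.0722, p₀ = 0.0549.
Under exogeneity and monotonicity, PN = (p₁ − p₀) / p₁.
PN = (0.0722 − 0.0549) / 0.0722 = 0.0173 / 0.0722 ≈ 0.2396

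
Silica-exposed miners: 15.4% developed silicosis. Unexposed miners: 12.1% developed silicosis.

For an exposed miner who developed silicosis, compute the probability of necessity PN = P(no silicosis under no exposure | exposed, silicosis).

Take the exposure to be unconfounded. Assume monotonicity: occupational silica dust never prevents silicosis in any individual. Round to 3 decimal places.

PN ≈ 0.214

p₁ = 0.154, p₀ = 0.121.
Under exogeneity and monotonicity, PN = (p₁ − p₀) / p₁.
PN = (0.154 − 0.121) / 0.154 = 0.033 / 0.154 ≈ 0.2143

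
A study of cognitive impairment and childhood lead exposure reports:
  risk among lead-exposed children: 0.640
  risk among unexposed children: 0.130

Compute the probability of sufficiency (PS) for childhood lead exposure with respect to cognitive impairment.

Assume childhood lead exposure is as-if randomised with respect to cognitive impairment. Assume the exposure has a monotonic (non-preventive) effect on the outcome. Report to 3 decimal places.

PS ≈ 0.586

Let p₁ = 0.64, p₀ = 0.13.
Under exogeneity and monotonicity, PS = (p₁ − p₀) / (1 − p₀).
PS = (0.64 − 0.13) / (1 − 0.13) = 0.51 / 0.87 ≈ 0.5862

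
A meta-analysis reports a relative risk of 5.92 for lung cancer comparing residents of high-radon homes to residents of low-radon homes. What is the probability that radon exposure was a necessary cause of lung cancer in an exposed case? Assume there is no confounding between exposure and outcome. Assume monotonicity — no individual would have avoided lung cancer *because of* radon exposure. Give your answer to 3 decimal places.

Under exogeneity and monotonicity, PN = (RR − 1) / RR = 1 − 1/RR.
PN = (5.92 − 1) / 5.92 = 4.92 / 5.92 ≈ 0.8311

PN ≈ 0.831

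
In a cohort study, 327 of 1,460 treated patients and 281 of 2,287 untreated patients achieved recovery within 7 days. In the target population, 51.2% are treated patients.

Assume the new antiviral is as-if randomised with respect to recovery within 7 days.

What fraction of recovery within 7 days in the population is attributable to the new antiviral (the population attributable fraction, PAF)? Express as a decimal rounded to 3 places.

PAF ≈ 0.296

p₁ = P(outcome | exposed) = 327/1460 = 0.22397
p₀ = P(outcome | unexposed) = 281/2287 = 0.12287
Overall risk P(Y=1) = π·p₁ + (1−π)·p₀ = 0.512×0.22397 + 0.488×0.12287 = 0.17463.
Under exogeneity, PAF = [P(Y=1) − p₀] / P(Y=1).
PAF = (0.17463 − 0.12287) / 0.17463 ≈ 0.2964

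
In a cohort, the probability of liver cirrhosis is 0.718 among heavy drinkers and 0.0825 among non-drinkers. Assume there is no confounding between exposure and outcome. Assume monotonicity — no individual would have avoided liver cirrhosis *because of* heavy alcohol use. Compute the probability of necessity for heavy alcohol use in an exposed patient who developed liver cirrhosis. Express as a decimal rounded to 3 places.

PN ≈ 0.885

Let p₁ = 0.718, p₀ = 0.0825.
Under exogeneity and monotonicity, PN = (p₁ − p₀) / p₁.
PN = (0.718 − 0.0825) / 0.718 = 0.6355 / 0.718 ≈ 0.8851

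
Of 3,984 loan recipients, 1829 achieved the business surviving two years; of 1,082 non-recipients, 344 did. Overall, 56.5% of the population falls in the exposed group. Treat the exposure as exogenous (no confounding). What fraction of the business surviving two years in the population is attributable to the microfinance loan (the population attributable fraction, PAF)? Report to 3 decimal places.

PAF ≈ 0.201

p₁ = P(outcome | exposed) = 1829/3984 = 0.45909
p₀ = P(outcome | unexposed) = 344/1082 = 0.31793
Overall risk P(Y=1) = π·p₁ + (1−π)·p₀ = 0.565×0.45909 + 0.435×0.31793 = 0.39768.
Under exogeneity, PAF = [P(Y=1) − p₀] / P(Y=1).
PAF = (0.39768 − 0.31793) / 0.39768 ≈ 0.2005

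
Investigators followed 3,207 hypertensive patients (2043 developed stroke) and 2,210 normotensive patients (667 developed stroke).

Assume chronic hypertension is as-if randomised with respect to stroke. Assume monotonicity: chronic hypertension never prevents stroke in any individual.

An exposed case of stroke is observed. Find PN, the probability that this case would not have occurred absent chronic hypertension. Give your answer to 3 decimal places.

PN ≈ 0.526

p₁ = P(outcome | exposed) = 2043/3207 = 0.63704
p₀ = P(outcome | unexposed) = 667/2210 = 0.30181
Under exogeneity and monotonicity, PN = (p₁ − p₀) / p₁.
PN = (0.63704 − 0.30181) / 0.63704 = 0.33523 / 0.63704 ≈ 0.5262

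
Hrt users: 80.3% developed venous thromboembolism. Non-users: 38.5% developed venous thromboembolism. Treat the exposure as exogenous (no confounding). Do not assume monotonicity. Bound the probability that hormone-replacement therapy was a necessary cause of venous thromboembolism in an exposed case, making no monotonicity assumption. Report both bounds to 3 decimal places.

p₁ = 0.803, p₀ = 0.385.
Under exogeneity alone the bounds on PN are max{0,(p₁−p₀)/p₁} ≤ PN ≤ min{1,(1−p₀)/p₁}.
  lower = (p₁ − p₀)/p₁ = 0.418 / 0.803 ≈ 0.5205
  upper = min{1, (1 − p₀)/p₁} = 0.615 / 0.803 ≈ 0.7659

0.521 ≤ PN ≤ 0.766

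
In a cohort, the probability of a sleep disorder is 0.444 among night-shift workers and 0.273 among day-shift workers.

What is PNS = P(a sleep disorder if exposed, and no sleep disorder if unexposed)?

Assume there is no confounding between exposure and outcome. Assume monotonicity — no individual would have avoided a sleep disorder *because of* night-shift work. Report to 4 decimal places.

PNS ≈ 0.1710

Let p₁ = 0.444, p₀ = 0.273.
Under exogeneity and monotonicity, PNS = p₁ − p₀.
PNS = 0.444 − 0.273 = 0.171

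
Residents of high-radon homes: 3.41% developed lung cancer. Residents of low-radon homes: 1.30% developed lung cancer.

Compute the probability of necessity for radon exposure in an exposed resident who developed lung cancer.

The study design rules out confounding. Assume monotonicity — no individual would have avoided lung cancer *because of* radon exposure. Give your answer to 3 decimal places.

PN ≈ 0.619

p₁ = 0.0341, p₀ = 0.013.
Under exogeneity and monotonicity, PN = (p₁ − p₀) / p₁.
PN = (0.0341 − 0.013) / 0.0341 = 0.0211 / 0.0341 ≈ 0.6188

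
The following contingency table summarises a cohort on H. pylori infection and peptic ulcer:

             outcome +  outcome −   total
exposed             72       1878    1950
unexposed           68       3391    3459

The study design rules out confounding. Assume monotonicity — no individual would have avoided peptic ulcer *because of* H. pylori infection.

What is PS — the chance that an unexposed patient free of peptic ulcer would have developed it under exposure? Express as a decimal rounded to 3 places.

PS ≈ 0.018

p₁ = P(outcome | exposed) = 72/1950 = 0.036923
p₀ = P(outcome | unexposed) = 68/3459 = 0.019659
Under exogeneity and monotonicity, PS = (p₁ − p₀)/(1 − p₀).
PS = (0.036923 − 0.019659) / 0.98034 ≈ 0.0176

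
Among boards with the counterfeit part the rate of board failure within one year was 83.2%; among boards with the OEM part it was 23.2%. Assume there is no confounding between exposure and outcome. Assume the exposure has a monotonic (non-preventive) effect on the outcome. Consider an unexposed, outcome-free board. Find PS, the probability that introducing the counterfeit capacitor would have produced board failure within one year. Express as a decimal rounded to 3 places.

PS ≈ 0.781

p₁ = 0.832, p₀ = 0.232.
Under exogeneity and monotonicity, PS = (p₁ − p₀) / (1 − p₀).
PS = (0.832 − 0.232) / (1 − 0.232) = 0.6 / 0.768 ≈ 0.7813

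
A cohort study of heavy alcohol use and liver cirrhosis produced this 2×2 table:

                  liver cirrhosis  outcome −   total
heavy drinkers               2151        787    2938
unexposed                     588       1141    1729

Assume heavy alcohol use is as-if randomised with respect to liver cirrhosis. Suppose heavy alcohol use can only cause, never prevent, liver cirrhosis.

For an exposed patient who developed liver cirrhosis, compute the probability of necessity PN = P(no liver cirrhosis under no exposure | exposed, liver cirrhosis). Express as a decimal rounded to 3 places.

PN ≈ 0.535

p₁ = P(outcome | exposed) = 2151/2938 = 0.73213
p₀ = P(outcome | unexposed) = 588/1729 = 0.34008
Under exogeneity and monotonicity, PN = (p₁ − p₀)/p₁.
PN = (0.73213 − 0.34008) / 0.73213 ≈ 0.5355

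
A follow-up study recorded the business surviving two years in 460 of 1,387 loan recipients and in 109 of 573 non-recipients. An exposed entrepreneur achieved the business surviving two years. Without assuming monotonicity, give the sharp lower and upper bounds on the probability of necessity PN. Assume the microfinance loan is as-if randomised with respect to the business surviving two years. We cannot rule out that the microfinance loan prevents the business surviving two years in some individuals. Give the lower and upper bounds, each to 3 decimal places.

p₁ = P(outcome | exposed) = 460/1387 = 0.33165
p₀ = P(outcome | unexposed) = 109/573 = 0.19023
Under exogeneity alone the bounds on PN are max{0,(p₁−p₀)/p₁} ≤ PN ≤ min{1,(1−p₀)/p₁}.
  lower = (p₁ − p₀)/p₁ = 0.14142 / 0.33165 ≈ 0.4264
  upper = min{1, (1 − p₀)/p₁} = 0.80977 / 0.33165 ≈ 2.4416 → capped at 1

0.426 ≤ PN ≤ 1.000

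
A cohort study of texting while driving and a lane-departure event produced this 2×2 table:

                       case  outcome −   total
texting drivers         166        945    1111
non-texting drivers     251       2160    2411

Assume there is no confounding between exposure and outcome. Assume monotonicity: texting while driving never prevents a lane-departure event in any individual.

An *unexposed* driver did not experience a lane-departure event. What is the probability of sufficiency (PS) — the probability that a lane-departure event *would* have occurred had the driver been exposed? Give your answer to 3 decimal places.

p₁ = P(outcome | exposed) = 166/1111 = 0.14941
p₀ = P(outcome | unexposed) = 251/2411 = 0.10411
Under exogeneity and monotonicity, PS = (p₁ − p₀) / (1 − p₀).
PS = (0.14941 − 0.10411) / (1 − 0.10411) = 0.045309 / 0.89589 ≈ 0.0506

PS ≈ 0.051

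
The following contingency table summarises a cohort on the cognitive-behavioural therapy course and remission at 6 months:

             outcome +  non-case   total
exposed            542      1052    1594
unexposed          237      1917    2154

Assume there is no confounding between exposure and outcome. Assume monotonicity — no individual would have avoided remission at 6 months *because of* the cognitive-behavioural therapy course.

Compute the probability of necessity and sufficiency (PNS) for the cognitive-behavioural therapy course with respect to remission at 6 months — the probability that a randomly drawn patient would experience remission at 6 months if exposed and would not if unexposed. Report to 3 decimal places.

p₁ = P(outcome | exposed) = 542/1594 = 0.34003
p₀ = P(outcome | unexposed) = 237/2154 = 0.11003
Under exogeneity and monotonicity, PNS = p₁ − p₀.
PNS = 0.34003 − 0.11003 = 0.23

PNS ≈ 0.230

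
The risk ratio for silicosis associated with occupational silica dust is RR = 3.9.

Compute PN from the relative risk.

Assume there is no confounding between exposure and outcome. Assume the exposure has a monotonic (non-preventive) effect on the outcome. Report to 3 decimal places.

PN ≈ 0.744

Under exogeneity and monotonicity, PN = (RR − 1) / RR = 1 − 1/RR.
PN = (3.9 − 1) / 3.9 = 2.9 / 3.9 ≈ 0.7436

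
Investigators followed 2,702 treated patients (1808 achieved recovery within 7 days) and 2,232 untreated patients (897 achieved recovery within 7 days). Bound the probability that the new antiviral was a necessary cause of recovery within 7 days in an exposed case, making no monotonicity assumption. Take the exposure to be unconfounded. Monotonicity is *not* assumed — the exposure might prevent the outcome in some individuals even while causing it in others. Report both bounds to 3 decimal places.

p₁ = P(outcome | exposed) = 1808/2702 = 0.66913
p₀ = P(outcome | unexposed) = 897/2232 = 0.40188
Under exogeneity alone the bounds on PN are max{0,(p₁−p₀)/p₁} ≤ PN ≤ min{1,(1−p₀)/p₁}.
  lower = (p₁ − p₀)/p₁ = 0.26725 / 0.66913 ≈ 0.3994
  upper = min{1, (1 − p₀)/p₁} = 0.59812 / 0.66913 ≈ 0.8939

0.399 ≤ PN ≤ 0.894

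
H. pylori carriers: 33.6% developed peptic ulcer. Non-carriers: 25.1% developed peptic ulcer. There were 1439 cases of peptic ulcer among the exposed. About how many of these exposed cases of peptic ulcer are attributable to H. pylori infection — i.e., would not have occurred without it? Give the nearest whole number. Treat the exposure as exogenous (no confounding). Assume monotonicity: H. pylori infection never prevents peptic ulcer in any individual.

p₁ = 0.336, p₀ = 0.251.
PN = (p₁ − p₀)/p₁ = (0.336 − 0.251) / 0.336 ≈ 0.25298.
Attributable cases ≈ PN × (exposed cases) = 0.25298 × 1439 ≈ 364.03.

about 364 cases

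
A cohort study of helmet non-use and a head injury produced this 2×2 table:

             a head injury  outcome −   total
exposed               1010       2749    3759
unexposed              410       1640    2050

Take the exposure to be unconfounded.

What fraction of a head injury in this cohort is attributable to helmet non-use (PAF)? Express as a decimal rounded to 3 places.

p₁ = P(outcome | exposed) = 1010/3759 = 0.26869
p₀ = P(outcome | unexposed) = 410/2050 = 0.2
Exposure prevalence π = 3759/5809 = 0.6471; overall risk P(Y=1) = 0.24445.
Under exogeneity, PAF = [P(Y=1) − p₀]/P(Y=1).
PAF = (0.24445 − 0.2) / 0.24445 ≈ 0.1818

PAF ≈ 0.182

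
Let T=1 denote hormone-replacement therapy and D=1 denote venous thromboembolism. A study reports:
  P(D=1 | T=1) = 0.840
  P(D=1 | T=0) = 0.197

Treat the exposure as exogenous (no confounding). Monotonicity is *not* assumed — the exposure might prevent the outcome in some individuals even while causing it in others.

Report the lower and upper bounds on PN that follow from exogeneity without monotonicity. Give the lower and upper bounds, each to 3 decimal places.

0.765 ≤ PN ≤ 0.956

Let p₁ = 0.84, p₀ = 0.197.
Under exogeneity alone the bounds on PN are max{0,(p₁−p₀)/p₁} ≤ PN ≤ min{1,(1−p₀)/p₁}.
  lower = (p₁ − p₀)/p₁ = 0.643 / 0.84 ≈ 0.7655
  upper = min{1, (1 − p₀)/p₁} = 0.803 / 0.84 ≈ 0.9560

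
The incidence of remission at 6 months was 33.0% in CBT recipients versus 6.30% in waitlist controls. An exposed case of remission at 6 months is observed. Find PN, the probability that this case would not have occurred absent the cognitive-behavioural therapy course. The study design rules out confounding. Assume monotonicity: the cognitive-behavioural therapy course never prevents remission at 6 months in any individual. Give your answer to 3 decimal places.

PN ≈ 0.809

p₁ = 0.33, p₀ = 0.063.
Under exogeneity and monotonicity, PN = (p₁ − p₀) / p₁.
PN = (0.33 − 0.063) / 0.33 = 0.267 / 0.33 ≈ 0.8091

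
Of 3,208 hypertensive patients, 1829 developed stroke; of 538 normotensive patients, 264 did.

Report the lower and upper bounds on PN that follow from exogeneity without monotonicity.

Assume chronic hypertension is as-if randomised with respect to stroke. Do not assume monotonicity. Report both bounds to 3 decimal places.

0.139 ≤ PN ≤ 0.893

p₁ = P(outcome | exposed) = 1829/3208 = 0.57014
p₀ = P(outcome | unexposed) = 264/538 = 0.49071
Under exogeneity alone the bounds on PN are max{0,(p₁−p₀)/p₁} ≤ PN ≤ min{1,(1−p₀)/p₁}.
  lower = (p₁ − p₀)/p₁ = 0.079431 / 0.57014 ≈ 0.1393
  upper = min{1, (1 − p₀)/p₁} = 0.50929 / 0.57014 ≈ 0.8933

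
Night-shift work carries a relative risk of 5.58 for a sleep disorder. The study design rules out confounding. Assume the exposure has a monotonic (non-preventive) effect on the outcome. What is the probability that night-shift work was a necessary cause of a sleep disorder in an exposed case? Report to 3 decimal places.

PN ≈ 0.821

Under exogeneity and monotonicity, PN = (RR − 1) / RR = 1 − 1/RR.
PN = (5.58 − 1) / 5.58 = 4.58 / 5.58 ≈ 0.8208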